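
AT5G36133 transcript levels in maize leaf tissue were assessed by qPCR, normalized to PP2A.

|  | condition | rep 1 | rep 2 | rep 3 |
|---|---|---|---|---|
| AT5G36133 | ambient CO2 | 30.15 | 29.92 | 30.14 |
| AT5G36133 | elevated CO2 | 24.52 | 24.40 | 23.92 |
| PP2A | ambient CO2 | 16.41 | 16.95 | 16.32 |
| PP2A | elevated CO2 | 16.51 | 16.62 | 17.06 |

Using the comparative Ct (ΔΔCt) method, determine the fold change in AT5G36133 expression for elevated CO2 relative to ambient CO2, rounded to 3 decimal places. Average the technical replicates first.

62.250

Mean Ct: AT5G36133 ambient CO2 30.070; AT5G36133 elevated CO2 24.280; PP2A ambient CO2 16.560; PP2A elevated CO2 16.730
ΔCt(ambient CO2) = 30.070 − 16.560 = 13.510
ΔCt(elevated CO2) = 24.280 − 16.730 = 7.550
ΔΔCt = 7.550 − 13.510 = -5.960
Fold change = 2^(−(-5.960)) = 2^5.960 = 62.2499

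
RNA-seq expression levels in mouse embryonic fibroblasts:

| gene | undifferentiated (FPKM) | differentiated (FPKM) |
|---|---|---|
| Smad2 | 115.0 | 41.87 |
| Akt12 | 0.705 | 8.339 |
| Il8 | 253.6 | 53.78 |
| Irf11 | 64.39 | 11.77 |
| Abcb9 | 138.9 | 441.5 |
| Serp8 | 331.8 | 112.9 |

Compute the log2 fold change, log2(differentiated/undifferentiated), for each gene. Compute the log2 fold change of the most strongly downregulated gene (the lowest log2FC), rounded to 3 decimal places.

log2(41.87/115.0) = -1.458  (Smad2)
log2(8.339/0.705) = 3.564  (Akt12)
log2(53.78/253.6) = -2.237  (Il8)
log2(11.77/64.39) = -2.452  (Irf11)
log2(441.5/138.9) = 1.668  (Abcb9)
log2(112.9/331.8) = -1.555  (Serp8)
Irf11 is most strongly downregulated.

-2.452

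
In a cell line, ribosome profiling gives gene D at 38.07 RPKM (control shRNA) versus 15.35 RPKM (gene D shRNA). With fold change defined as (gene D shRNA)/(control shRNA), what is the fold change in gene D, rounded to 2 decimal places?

Fold change = 15.35 / 38.07 = 0.403
gene D is downregulated.

0.40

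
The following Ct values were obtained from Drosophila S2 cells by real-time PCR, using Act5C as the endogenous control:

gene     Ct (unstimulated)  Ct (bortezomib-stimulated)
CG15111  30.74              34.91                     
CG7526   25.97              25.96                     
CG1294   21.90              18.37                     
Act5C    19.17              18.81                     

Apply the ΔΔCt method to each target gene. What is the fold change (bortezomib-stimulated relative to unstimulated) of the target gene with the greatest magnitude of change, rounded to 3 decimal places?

0.043

CG15111: ΔΔCt = (34.91−18.81) − (30.74−19.17) = 16.10 − 11.57 = 4.53; fold change = 2^-4.53 = 0.043
CG7526: ΔΔCt = (25.96−18.81) − (25.97−19.17) = 7.15 − 6.80 = 0.35; fold change = 2^-0.35 = 0.785
CG1294: ΔΔCt = (18.37−18.81) − (21.90−19.17) = -0.44 − 2.73 = -3.17; fold change = 2^3.17 = 9.000
CG15111 has the largest |ΔΔCt| = 4.53.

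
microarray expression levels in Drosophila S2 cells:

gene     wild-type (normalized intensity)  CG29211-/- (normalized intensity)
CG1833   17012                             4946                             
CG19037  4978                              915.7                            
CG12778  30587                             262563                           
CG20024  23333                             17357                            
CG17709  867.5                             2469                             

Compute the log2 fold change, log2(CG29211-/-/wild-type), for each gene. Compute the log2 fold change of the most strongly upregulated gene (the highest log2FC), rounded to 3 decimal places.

3.102

log2(4946/17012) = -1.782  (CG1833)
log2(915.7/4978) = -2.443  (CG19037)
log2(262563/30587) = 3.102  (CG12778)
log2(17357/23333) = -0.427  (CG20024)
log2(2469/867.5) = 1.509  (CG17709)
CG12778 is most strongly upregulated.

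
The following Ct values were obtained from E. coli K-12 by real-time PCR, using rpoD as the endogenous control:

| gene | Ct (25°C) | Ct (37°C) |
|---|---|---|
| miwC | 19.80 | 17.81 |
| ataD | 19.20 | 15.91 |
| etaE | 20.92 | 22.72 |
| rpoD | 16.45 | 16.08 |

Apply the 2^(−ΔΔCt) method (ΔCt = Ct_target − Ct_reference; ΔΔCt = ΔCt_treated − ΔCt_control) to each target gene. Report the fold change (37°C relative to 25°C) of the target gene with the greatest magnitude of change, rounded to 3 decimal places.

miwC: ΔΔCt = (17.81−16.08) − (19.80−16.45) = 1.73 − 3.35 = -1.62; fold change = 2^1.62 = 3.074
ataD: ΔΔCt = (15.91−16.08) − (19.20−16.45) = -0.17 − 2.75 = -2.92; fold change = 2^2.92 = 7.568
etaE: ΔΔCt = (22.72−16.08) − (20.92−16.45) = 6.64 − 4.47 = 2.17; fold change = 2^-2.17 = 0.222
ataD has the largest |ΔΔCt| = 2.92.

7.568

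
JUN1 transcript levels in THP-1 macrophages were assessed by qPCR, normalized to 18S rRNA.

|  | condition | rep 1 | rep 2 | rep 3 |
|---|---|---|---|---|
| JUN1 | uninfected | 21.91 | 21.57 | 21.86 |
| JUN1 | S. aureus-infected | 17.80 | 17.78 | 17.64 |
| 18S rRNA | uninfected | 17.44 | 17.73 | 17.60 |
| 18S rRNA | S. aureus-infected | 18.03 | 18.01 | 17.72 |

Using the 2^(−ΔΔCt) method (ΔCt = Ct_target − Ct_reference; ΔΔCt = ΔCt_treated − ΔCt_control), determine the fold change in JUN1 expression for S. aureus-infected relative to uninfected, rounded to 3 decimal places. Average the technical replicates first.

Mean Ct: JUN1 uninfected 21.780; JUN1 S. aureus-infected 17.740; 18S rRNA uninfected 17.590; 18S rRNA S. aureus-infected 17.920
ΔCt(uninfected) = 21.780 − 17.590 = 4.190
ΔCt(S. aureus-infected) = 17.740 − 17.920 = -0.180
ΔΔCt = -0.180 − 4.190 = -4.370
Fold change = 2^(−(-4.370)) = 2^4.370 = 20.6776

20.678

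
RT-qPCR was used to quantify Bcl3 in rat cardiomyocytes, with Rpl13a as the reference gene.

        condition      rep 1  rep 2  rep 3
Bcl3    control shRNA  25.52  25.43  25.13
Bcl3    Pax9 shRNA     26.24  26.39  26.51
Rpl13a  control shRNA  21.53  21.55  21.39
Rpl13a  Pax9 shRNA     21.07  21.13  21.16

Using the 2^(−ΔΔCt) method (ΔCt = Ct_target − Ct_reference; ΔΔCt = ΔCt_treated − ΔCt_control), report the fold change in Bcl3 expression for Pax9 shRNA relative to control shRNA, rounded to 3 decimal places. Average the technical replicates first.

Mean Ct: Bcl3 control shRNA 25.360; Bcl3 Pax9 shRNA 26.380; Rpl13a control shRNA 21.490; Rpl13a Pax9 shRNA 21.120
ΔCt(control shRNA) = 25.360 − 21.490 = 3.870
ΔCt(Pax9 shRNA) = 26.380 − 21.120 = 5.260
ΔΔCt = 5.260 − 3.870 = 1.390
Fold change = 2^(−1.390) = 0.3816

0.382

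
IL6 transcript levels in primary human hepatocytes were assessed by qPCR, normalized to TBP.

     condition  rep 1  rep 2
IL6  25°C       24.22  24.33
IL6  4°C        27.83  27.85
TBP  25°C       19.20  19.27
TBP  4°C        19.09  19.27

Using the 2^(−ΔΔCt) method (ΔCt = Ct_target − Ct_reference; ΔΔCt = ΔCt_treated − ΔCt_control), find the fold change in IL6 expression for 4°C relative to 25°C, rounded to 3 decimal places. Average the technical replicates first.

Mean Ct: IL6 25°C 24.275; IL6 4°C 27.840; TBP 25°C 19.235; TBP 4°C 19.180
ΔCt(25°C) = 24.275 − 19.235 = 5.040
ΔCt(4°C) = 27.840 − 19.180 = 8.660
ΔΔCt = 8.660 − 5.040 = 3.620
Fold change = 2^(−3.620) = 0.0813

0.081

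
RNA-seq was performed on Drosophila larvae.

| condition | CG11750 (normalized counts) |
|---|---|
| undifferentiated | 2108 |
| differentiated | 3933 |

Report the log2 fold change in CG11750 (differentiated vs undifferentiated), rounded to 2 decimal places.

0.90

Fold change = 3933 / 2108 = 1.8657
log2(1.8657) = 0.900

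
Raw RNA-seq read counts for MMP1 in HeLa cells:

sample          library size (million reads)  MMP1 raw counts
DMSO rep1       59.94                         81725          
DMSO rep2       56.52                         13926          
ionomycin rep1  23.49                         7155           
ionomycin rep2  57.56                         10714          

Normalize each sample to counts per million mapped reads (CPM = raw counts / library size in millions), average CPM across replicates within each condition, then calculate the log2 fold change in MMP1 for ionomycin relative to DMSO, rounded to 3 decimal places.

CPM(DMSO rep1) = 81725 / 59.94 = 1363.4468
CPM(DMSO rep2) = 13926 / 56.52 = 246.3907
CPM(ionomycin rep1) = 7155 / 23.49 = 304.5977
CPM(ionomycin rep2) = 10714 / 57.56 = 186.1362
mean CPM(DMSO) = 804.9187; mean CPM(ionomycin) = 245.3670
Fold change = 245.3670 / 804.9187 = 0.30483
log2(0.30483) = -1.7139

-1.714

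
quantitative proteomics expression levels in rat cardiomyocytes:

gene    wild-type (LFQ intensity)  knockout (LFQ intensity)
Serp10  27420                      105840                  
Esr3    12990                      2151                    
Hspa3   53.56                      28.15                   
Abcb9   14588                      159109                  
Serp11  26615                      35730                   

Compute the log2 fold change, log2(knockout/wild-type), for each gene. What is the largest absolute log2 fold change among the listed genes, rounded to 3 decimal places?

log2(105840/27420) = 1.949  (Serp10)
log2(2151/12990) = -2.594  (Esr3)
log2(28.15/53.56) = -0.928  (Hspa3)
log2(159109/14588) = 3.447  (Abcb9)
log2(35730/26615) = 0.425  (Serp11)
The largest magnitude belongs to Abcb9.

3.447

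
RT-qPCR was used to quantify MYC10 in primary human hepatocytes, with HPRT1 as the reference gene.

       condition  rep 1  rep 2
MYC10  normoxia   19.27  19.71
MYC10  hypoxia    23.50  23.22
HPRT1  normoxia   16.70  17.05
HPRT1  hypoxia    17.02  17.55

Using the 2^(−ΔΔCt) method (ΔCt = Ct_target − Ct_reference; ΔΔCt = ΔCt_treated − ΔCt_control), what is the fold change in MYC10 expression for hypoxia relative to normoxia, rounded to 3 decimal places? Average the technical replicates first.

Mean Ct: MYC10 normoxia 19.490; MYC10 hypoxia 23.360; HPRT1 normoxia 16.875; HPRT1 hypoxia 17.285
ΔCt(normoxia) = 19.490 − 16.875 = 2.615
ΔCt(hypoxia) = 23.360 − 17.285 = 6.075
ΔΔCt = 6.075 − 2.615 = 3.460
Fold change = 2^(−3.460) = 0.0909

0.091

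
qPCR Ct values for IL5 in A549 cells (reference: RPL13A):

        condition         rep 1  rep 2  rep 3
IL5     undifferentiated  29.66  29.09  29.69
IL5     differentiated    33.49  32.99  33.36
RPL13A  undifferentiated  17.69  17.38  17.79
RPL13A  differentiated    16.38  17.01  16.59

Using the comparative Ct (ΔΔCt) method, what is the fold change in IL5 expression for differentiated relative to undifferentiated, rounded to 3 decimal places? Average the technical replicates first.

0.037

Mean Ct: IL5 undifferentiated 29.480; IL5 differentiated 33.280; RPL13A undifferentiated 17.620; RPL13A differentiated 16.660
ΔCt(undifferentiated) = 29.480 − 17.620 = 11.860
ΔCt(differentiated) = 33.280 − 16.660 = 16.620
ΔΔCt = 16.620 − 11.860 = 4.760
Fold change = 2^(−4.760) = 0.0369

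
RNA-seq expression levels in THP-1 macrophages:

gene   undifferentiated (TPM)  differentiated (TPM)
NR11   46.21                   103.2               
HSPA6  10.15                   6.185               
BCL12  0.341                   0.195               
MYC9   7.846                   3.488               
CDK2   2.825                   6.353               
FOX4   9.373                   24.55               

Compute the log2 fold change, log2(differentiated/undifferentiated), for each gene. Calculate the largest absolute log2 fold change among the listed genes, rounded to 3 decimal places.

1.389

log2(103.2/46.21) = 1.159  (NR11)
log2(6.185/10.15) = -0.715  (HSPA6)
log2(0.195/0.341) = -0.806  (BCL12)
log2(3.488/7.846) = -1.170  (MYC9)
log2(6.353/2.825) = 1.169  (CDK2)
log2(24.55/9.373) = 1.389  (FOX4)
The largest magnitude belongs to FOX4.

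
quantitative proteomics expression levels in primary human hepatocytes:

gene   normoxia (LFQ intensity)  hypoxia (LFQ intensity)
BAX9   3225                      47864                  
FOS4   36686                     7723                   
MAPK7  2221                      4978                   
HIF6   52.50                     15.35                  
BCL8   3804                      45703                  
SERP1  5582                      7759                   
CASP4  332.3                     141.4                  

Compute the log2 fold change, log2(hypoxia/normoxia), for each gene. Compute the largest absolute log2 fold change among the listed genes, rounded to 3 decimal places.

3.892

log2(47864/3225) = 3.892  (BAX9)
log2(7723/36686) = -2.248  (FOS4)
log2(4978/2221) = 1.164  (MAPK7)
log2(15.35/52.50) = -1.774  (HIF6)
log2(45703/3804) = 3.587  (BCL8)
log2(7759/5582) = 0.475  (SERP1)
log2(141.4/332.3) = -1.233  (CASP4)
The largest magnitude belongs to BAX9.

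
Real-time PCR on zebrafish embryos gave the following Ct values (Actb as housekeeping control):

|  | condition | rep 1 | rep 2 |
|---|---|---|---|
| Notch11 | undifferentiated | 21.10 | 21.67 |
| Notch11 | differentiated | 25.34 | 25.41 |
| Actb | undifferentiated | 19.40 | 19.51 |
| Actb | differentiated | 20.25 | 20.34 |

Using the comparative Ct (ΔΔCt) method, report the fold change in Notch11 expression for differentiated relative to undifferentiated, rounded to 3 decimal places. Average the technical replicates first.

Mean Ct: Notch11 undifferentiated 21.385; Notch11 differentiated 25.375; Actb undifferentiated 19.455; Actb differentiated 20.295
ΔCt(undifferentiated) = 21.385 − 19.455 = 1.930
ΔCt(differentiated) = 25.375 − 20.295 = 5.080
ΔΔCt = 5.080 − 1.930 = 3.150
Fold change = 2^(−3.150) = 0.1127

0.113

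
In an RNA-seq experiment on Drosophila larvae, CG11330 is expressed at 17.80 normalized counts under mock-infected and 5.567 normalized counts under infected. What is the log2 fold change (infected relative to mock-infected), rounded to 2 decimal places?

-1.68

Fold change = 5.567 / 17.80 = 0.3128
log2(0.3128) = -1.677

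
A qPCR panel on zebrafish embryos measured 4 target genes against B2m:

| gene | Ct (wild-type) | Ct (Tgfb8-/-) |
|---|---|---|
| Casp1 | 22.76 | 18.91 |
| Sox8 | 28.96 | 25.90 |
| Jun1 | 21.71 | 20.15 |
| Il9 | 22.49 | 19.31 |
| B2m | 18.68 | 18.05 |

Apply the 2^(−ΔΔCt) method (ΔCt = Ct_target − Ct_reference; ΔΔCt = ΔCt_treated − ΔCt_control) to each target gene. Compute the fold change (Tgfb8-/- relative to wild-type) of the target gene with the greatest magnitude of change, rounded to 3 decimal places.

Casp1: ΔΔCt = (18.91−18.05) − (22.76−18.68) = 0.86 − 4.08 = -3.22; fold change = 2^3.22 = 9.318
Sox8: ΔΔCt = (25.90−18.05) − (28.96−18.68) = 7.85 − 10.28 = -2.43; fold change = 2^2.43 = 5.389
Jun1: ΔΔCt = (20.15−18.05) − (21.71−18.68) = 2.10 − 3.03 = -0.93; fold change = 2^0.93 = 1.905
Il9: ΔΔCt = (19.31−18.05) − (22.49−18.68) = 1.26 − 3.81 = -2.55; fold change = 2^2.55 = 5.856
Casp1 has the largest |ΔΔCt| = 3.22.

9.318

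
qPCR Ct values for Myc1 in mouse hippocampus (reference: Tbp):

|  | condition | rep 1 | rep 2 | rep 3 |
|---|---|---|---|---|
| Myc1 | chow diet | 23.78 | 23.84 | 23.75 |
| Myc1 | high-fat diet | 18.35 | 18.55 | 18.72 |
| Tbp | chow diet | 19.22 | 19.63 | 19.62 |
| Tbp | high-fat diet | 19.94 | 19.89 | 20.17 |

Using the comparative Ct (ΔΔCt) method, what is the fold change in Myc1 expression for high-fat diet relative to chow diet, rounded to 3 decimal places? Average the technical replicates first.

Mean Ct: Myc1 chow diet 23.790; Myc1 high-fat diet 18.540; Tbp chow diet 19.490; Tbp high-fat diet 20.000
ΔCt(chow diet) = 23.790 − 19.490 = 4.300
ΔCt(high-fat diet) = 18.540 − 20.000 = -1.460
ΔΔCt = -1.460 − 4.300 = -5.760
Fold change = 2^(−(-5.760)) = 2^5.760 = 54.1917

54.192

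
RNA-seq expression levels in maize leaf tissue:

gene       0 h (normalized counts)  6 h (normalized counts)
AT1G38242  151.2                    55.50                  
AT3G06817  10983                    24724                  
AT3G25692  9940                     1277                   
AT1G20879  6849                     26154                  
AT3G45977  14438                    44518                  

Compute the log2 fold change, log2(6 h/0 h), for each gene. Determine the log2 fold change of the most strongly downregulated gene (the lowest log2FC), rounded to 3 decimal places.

log2(55.50/151.2) = -1.446  (AT1G38242)
log2(24724/10983) = 1.171  (AT3G06817)
log2(1277/9940) = -2.960  (AT3G25692)
log2(26154/6849) = 1.933  (AT1G20879)
log2(44518/14438) = 1.625  (AT3G45977)
AT3G25692 is most strongly downregulated.

-2.960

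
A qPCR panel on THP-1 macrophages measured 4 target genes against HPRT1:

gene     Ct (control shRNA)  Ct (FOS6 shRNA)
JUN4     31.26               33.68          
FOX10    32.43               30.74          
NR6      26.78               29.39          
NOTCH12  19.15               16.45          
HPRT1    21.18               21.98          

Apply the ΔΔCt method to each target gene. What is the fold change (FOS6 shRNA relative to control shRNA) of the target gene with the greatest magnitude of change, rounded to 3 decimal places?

JUN4: ΔΔCt = (33.68−21.98) − (31.26−21.18) = 11.70 − 10.08 = 1.62; fold change = 2^-1.62 = 0.325
FOX10: ΔΔCt = (30.74−21.98) − (32.43−21.18) = 8.76 − 11.25 = -2.49; fold change = 2^2.49 = 5.618
NR6: ΔΔCt = (29.39−21.98) − (26.78−21.18) = 7.41 − 5.60 = 1.81; fold change = 2^-1.81 = 0.285
NOTCH12: ΔΔCt = (16.45−21.98) − (19.15−21.18) = -5.53 − (-2.03) = -3.50; fold change = 2^3.50 = 11.314
NOTCH12 has the largest |ΔΔCt| = 3.50.

11.314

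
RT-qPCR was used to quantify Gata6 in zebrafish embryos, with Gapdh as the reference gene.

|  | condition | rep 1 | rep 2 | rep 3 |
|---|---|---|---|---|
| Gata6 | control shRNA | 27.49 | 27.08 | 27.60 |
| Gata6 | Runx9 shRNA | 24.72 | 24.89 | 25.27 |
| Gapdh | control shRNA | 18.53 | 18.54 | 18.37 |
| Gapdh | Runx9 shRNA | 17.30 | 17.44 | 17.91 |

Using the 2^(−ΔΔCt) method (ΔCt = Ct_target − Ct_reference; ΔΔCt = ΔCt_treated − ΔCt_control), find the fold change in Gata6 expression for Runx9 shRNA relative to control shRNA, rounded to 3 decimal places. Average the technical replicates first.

Mean Ct: Gata6 control shRNA 27.390; Gata6 Runx9 shRNA 24.960; Gapdh control shRNA 18.480; Gapdh Runx9 shRNA 17.550
ΔCt(control shRNA) = 27.390 − 18.480 = 8.910
ΔCt(Runx9 shRNA) = 24.960 − 17.550 = 7.410
ΔΔCt = 7.410 − 8.910 = -1.500
Fold change = 2^(−(-1.500)) = 2^1.500 = 2.8284

2.828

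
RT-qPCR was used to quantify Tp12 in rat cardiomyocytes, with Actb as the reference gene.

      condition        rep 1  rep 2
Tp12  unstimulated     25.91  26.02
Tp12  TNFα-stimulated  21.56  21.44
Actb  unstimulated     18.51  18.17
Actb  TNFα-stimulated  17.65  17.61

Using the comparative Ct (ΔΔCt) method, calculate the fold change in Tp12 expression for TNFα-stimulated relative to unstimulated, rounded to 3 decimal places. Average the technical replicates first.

13.501

Mean Ct: Tp12 unstimulated 25.965; Tp12 TNFα-stimulated 21.500; Actb unstimulated 18.340; Actb TNFα-stimulated 17.630
ΔCt(unstimulated) = 25.965 − 18.340 = 7.625
ΔCt(TNFα-stimulated) = 21.500 − 17.630 = 3.870
ΔΔCt = 3.870 − 7.625 = -3.755
Fold change = 2^(−(-3.755)) = 2^3.755 = 13.5011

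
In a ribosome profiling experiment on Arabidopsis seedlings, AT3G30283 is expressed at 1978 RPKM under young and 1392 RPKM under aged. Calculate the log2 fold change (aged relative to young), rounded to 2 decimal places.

-0.51

Fold change = 1392 / 1978 = 0.7037
log2(0.7037) = -0.507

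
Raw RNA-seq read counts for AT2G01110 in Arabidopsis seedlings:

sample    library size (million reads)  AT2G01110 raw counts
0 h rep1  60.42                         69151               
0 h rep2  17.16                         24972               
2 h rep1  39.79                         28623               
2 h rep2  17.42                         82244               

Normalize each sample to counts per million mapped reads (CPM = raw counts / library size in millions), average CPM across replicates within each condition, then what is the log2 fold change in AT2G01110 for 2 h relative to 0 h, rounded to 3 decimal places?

1.065

CPM(0 h rep1) = 69151 / 60.42 = 1144.5051
CPM(0 h rep2) = 24972 / 17.16 = 1455.2448
CPM(2 h rep1) = 28623 / 39.79 = 719.3516
CPM(2 h rep2) = 82244 / 17.42 = 4721.2400
mean CPM(0 h) = 1299.8749; mean CPM(2 h) = 2720.2958
Fold change = 2720.2958 / 1299.8749 = 2.09274
log2(2.09274) = 1.0654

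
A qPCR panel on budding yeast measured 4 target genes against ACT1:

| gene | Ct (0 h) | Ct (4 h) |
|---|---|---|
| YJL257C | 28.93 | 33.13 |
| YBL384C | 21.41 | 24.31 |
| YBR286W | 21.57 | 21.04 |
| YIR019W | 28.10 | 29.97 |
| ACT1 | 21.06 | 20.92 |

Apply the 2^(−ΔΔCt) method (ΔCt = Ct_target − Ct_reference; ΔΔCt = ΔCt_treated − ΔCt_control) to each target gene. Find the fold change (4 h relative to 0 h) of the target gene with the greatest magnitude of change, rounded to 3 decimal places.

0.049

YJL257C: ΔΔCt = (33.13−20.92) − (28.93−21.06) = 12.21 − 7.87 = 4.34; fold change = 2^-4.34 = 0.049
YBL384C: ΔΔCt = (24.31−20.92) − (21.41−21.06) = 3.39 − 0.35 = 3.04; fold change = 2^-3.04 = 0.122
YBR286W: ΔΔCt = (21.04−20.92) − (21.57−21.06) = 0.12 − 0.51 = -0.39; fold change = 2^0.39 = 1.310
YIR019W: ΔΔCt = (29.97−20.92) − (28.10−21.06) = 9.05 − 7.04 = 2.01; fold change = 2^-2.01 = 0.248
YJL257C has the largest |ΔΔCt| = 4.34.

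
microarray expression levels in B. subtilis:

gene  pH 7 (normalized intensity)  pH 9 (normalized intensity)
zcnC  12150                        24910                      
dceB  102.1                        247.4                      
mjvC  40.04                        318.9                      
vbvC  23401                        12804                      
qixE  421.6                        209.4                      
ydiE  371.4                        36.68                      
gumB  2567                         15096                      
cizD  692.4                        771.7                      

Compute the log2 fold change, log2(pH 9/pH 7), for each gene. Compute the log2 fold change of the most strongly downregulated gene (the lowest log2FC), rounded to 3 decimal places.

log2(24910/12150) = 1.036  (zcnC)
log2(247.4/102.1) = 1.277  (dceB)
log2(318.9/40.04) = 2.994  (mjvC)
log2(12804/23401) = -0.870  (vbvC)
log2(209.4/421.6) = -1.010  (qixE)
log2(36.68/371.4) = -3.340  (ydiE)
log2(15096/2567) = 2.556  (gumB)
log2(771.7/692.4) = 0.156  (cizD)
ydiE is most strongly downregulated.

-3.340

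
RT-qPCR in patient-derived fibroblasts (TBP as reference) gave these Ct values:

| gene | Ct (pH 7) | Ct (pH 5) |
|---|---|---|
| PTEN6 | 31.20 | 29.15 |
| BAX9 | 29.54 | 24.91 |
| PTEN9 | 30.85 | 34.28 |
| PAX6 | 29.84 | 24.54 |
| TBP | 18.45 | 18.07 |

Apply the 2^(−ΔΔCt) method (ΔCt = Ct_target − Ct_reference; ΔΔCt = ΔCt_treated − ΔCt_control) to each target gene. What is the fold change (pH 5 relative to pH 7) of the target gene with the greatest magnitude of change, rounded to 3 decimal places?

PTEN6: ΔΔCt = (29.15−18.07) − (31.20−18.45) = 11.08 − 12.75 = -1.67; fold change = 2^1.67 = 3.182
BAX9: ΔΔCt = (24.91−18.07) − (29.54−18.45) = 6.84 − 11.09 = -4.25; fold change = 2^4.25 = 19.027
PTEN9: ΔΔCt = (34.28−18.07) − (30.85−18.45) = 16.21 − 12.40 = 3.81; fold change = 2^-3.81 = 0.071
PAX6: ΔΔCt = (24.54−18.07) − (29.84−18.45) = 6.47 − 11.39 = -4.92; fold change = 2^4.92 = 30.274
PAX6 has the largest |ΔΔCt| = 4.92.

30.274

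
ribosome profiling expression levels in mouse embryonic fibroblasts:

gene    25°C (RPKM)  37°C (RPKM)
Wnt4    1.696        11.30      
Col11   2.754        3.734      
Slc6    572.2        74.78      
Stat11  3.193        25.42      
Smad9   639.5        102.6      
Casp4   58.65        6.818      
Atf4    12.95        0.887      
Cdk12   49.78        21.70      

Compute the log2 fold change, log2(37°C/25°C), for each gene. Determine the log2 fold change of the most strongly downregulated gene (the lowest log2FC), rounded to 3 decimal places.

-3.868

log2(11.30/1.696) = 2.736  (Wnt4)
log2(3.734/2.754) = 0.439  (Col11)
log2(74.78/572.2) = -2.936  (Slc6)
log2(25.42/3.193) = 2.993  (Stat11)
log2(102.6/639.5) = -2.640  (Smad9)
log2(6.818/58.65) = -3.105  (Casp4)
log2(0.887/12.95) = -3.868  (Atf4)
log2(21.70/49.78) = -1.198  (Cdk12)
Atf4 is most strongly downregulated.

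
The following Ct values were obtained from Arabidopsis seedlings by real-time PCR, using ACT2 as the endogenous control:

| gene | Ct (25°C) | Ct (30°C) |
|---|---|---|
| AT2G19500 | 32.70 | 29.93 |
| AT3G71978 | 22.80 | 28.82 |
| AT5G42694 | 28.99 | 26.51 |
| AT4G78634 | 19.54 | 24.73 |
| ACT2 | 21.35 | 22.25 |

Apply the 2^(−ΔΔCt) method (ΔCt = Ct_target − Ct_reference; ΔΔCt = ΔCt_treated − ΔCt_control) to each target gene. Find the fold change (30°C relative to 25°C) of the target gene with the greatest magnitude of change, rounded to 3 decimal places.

0.029

AT2G19500: ΔΔCt = (29.93−22.25) − (32.70−21.35) = 7.68 − 11.35 = -3.67; fold change = 2^3.67 = 12.729
AT3G71978: ΔΔCt = (28.82−22.25) − (22.80−21.35) = 6.57 − 1.45 = 5.12; fold change = 2^-5.12 = 0.029
AT5G42694: ΔΔCt = (26.51−22.25) − (28.99−21.35) = 4.26 − 7.64 = -3.38; fold change = 2^3.38 = 10.411
AT4G78634: ΔΔCt = (24.73−22.25) − (19.54−21.35) = 2.48 − (-1.81) = 4.29; fold change = 2^-4.29 = 0.051
AT3G71978 has the largest |ΔΔCt| = 5.12.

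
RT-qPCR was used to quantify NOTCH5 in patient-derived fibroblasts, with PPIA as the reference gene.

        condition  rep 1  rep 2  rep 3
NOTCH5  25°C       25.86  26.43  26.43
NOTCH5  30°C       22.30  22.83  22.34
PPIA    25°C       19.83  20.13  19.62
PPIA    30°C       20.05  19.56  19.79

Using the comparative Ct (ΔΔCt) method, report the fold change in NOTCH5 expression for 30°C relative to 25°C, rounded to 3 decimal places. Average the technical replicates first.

12.906

Mean Ct: NOTCH5 25°C 26.240; NOTCH5 30°C 22.490; PPIA 25°C 19.860; PPIA 30°C 19.800
ΔCt(25°C) = 26.240 − 19.860 = 6.380
ΔCt(30°C) = 22.490 − 19.800 = 2.690
ΔΔCt = 2.690 − 6.380 = -3.690
Fold change = 2^(−(-3.690)) = 2^3.690 = 12.9063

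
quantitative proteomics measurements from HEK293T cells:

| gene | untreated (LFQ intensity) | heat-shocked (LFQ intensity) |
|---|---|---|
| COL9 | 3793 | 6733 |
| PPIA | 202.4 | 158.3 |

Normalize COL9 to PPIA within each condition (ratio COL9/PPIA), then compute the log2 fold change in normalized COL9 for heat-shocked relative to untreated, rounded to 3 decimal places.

COL9/PPIA (untreated) = 3793 / 202.4 = 18.74
COL9/PPIA (heat-shocked) = 6733 / 158.3 = 42.533
Fold change = 42.533 / 18.74 = 2.2696
log2(2.2696) = 1.1825

1.182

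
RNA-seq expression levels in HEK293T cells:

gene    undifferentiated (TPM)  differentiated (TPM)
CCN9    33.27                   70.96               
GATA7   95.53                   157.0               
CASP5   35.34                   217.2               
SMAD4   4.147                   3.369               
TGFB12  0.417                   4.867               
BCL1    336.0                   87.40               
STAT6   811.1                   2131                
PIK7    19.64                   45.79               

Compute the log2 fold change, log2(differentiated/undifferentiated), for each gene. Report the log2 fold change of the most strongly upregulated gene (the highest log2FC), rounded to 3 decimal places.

3.545

log2(70.96/33.27) = 1.093  (CCN9)
log2(157.0/95.53) = 0.717  (GATA7)
log2(217.2/35.34) = 2.620  (CASP5)
log2(3.369/4.147) = -0.300  (SMAD4)
log2(4.867/0.417) = 3.545  (TGFB12)
log2(87.40/336.0) = -1.943  (BCL1)
log2(2131/811.1) = 1.394  (STAT6)
log2(45.79/19.64) = 1.221  (PIK7)
TGFB12 is most strongly upregulated.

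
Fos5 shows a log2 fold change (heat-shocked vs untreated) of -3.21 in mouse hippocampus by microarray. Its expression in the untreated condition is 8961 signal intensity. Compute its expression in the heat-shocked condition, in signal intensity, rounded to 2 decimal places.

968.39

Fold change = 2^(-3.21) = 0.1081
heat-shocked expression = 8961 × 0.1081 = 968.39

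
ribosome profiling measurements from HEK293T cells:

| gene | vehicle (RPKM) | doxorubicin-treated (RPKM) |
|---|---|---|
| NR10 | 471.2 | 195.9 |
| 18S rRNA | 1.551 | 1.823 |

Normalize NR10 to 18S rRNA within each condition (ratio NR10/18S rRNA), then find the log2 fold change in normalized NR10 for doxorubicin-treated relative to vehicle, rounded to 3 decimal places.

-1.499

NR10/18S rRNA (vehicle) = 471.2 / 1.551 = 303.8
NR10/18S rRNA (doxorubicin-treated) = 195.9 / 1.823 = 107.46
Fold change = 107.46 / 303.8 = 0.3537
log2(0.3537) = -1.4993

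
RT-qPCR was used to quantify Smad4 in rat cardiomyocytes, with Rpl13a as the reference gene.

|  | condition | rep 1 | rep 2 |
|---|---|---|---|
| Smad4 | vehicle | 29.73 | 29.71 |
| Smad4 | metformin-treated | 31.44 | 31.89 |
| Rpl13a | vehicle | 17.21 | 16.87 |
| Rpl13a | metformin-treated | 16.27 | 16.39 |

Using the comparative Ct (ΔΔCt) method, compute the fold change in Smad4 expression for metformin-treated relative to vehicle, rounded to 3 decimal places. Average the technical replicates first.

Mean Ct: Smad4 vehicle 29.720; Smad4 metformin-treated 31.665; Rpl13a vehicle 17.040; Rpl13a metformin-treated 16.330
ΔCt(vehicle) = 29.720 − 17.040 = 12.680
ΔCt(metformin-treated) = 31.665 − 16.330 = 15.335
ΔΔCt = 15.335 − 12.680 = 2.655
Fold change = 2^(−2.655) = 0.1588

0.159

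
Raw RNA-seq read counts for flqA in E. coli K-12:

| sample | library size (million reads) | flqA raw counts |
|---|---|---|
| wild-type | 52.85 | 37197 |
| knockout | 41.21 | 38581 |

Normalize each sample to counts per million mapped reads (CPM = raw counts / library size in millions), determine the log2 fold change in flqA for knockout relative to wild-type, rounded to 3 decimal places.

0.412

CPM(wild-type) = 37197 / 52.85 = 703.8221
CPM(knockout) = 38581 / 41.21 = 936.2048
Fold change = 936.2048 / 703.8221 = 1.33017
log2(1.33017) = 0.4116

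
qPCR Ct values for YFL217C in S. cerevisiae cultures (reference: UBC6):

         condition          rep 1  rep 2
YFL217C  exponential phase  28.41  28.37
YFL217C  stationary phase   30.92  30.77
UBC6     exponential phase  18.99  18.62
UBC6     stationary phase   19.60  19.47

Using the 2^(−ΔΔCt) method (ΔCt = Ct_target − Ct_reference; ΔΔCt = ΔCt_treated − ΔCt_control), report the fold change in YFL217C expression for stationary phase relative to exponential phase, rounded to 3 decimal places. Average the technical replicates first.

Mean Ct: YFL217C exponential phase 28.390; YFL217C stationary phase 30.845; UBC6 exponential phase 18.805; UBC6 stationary phase 19.535
ΔCt(exponential phase) = 28.390 − 18.805 = 9.585
ΔCt(stationary phase) = 30.845 − 19.535 = 11.310
ΔΔCt = 11.310 − 9.585 = 1.725
Fold change = 2^(−1.725) = 0.3025

0.302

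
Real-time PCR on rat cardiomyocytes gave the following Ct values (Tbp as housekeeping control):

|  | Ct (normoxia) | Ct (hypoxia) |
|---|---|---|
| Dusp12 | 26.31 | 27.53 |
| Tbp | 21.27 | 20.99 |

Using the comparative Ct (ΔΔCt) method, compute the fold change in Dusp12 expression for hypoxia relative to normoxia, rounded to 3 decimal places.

0.354

ΔCt(normoxia) = 26.310 − 21.270 = 5.040
ΔCt(hypoxia) = 27.530 − 20.990 = 6.540
ΔΔCt = 6.540 − 5.040 = 1.500
Fold change = 2^(−1.500) = 0.3536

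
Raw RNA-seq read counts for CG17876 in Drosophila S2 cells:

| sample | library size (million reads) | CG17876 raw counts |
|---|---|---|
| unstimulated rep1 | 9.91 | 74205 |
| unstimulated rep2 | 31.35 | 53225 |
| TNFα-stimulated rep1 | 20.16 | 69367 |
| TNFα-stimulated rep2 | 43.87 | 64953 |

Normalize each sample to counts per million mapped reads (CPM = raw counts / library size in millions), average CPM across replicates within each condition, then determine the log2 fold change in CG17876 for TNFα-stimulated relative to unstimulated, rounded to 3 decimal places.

CPM(unstimulated rep1) = 74205 / 9.91 = 7487.8910
CPM(unstimulated rep2) = 53225 / 31.35 = 1697.7671
CPM(TNFα-stimulated rep1) = 69367 / 20.16 = 3440.8234
CPM(TNFα-stimulated rep2) = 64953 / 43.87 = 1480.5790
mean CPM(unstimulated) = 4592.8291; mean CPM(TNFα-stimulated) = 2460.7012
Fold change = 2460.7012 / 4592.8291 = 0.53577
log2(0.53577) = -0.9003

-0.900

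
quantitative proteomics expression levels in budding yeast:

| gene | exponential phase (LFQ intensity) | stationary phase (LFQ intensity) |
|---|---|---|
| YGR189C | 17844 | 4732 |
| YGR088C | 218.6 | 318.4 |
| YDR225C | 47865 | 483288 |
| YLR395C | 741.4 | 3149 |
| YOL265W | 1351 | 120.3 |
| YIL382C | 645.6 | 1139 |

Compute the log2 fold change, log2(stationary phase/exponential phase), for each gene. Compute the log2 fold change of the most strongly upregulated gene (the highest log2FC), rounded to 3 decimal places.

3.336

log2(4732/17844) = -1.915  (YGR189C)
log2(318.4/218.6) = 0.543  (YGR088C)
log2(483288/47865) = 3.336  (YDR225C)
log2(3149/741.4) = 2.087  (YLR395C)
log2(120.3/1351) = -3.489  (YOL265W)
log2(1139/645.6) = 0.819  (YIL382C)
YDR225C is most strongly upregulated.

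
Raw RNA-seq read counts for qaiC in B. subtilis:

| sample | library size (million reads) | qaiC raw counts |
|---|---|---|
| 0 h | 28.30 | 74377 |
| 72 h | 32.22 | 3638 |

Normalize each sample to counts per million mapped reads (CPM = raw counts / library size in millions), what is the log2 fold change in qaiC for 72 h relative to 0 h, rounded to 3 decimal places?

CPM(0 h) = 74377 / 28.30 = 2628.1625
CPM(72 h) = 3638 / 32.22 = 112.9112
Fold change = 112.9112 / 2628.1625 = 0.04296
log2(0.04296) = -4.5408

-4.541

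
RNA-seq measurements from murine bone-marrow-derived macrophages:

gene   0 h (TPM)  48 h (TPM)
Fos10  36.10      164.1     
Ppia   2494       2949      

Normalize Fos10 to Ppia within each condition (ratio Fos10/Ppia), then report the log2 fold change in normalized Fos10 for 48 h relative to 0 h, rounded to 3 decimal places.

Fos10/Ppia (0 h) = 36.10 / 2494 = 0.014475
Fos10/Ppia (48 h) = 164.1 / 2949 = 0.055646
Fold change = 0.055646 / 0.014475 = 3.8444
log2(3.8444) = 1.9427

1.943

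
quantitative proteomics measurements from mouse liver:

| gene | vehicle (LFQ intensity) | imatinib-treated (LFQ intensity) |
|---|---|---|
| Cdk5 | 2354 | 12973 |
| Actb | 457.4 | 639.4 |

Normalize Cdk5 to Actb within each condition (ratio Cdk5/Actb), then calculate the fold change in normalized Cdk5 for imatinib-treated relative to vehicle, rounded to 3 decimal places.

3.942

Cdk5/Actb (vehicle) = 2354 / 457.4 = 5.1465
Cdk5/Actb (imatinib-treated) = 12973 / 639.4 = 20.289
Fold change = 20.289 / 5.1465 = 3.9424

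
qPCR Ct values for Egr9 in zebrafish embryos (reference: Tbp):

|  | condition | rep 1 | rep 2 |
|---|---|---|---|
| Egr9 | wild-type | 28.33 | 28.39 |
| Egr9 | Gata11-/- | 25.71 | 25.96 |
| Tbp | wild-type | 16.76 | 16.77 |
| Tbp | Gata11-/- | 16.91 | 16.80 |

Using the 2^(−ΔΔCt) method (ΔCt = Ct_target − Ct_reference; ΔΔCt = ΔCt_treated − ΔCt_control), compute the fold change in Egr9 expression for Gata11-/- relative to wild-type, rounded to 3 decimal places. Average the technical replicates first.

6.126

Mean Ct: Egr9 wild-type 28.360; Egr9 Gata11-/- 25.835; Tbp wild-type 16.765; Tbp Gata11-/- 16.855
ΔCt(wild-type) = 28.360 − 16.765 = 11.595
ΔCt(Gata11-/-) = 25.835 − 16.855 = 8.980
ΔΔCt = 8.980 − 11.595 = -2.615
Fold change = 2^(−(-2.615)) = 2^2.615 = 6.1262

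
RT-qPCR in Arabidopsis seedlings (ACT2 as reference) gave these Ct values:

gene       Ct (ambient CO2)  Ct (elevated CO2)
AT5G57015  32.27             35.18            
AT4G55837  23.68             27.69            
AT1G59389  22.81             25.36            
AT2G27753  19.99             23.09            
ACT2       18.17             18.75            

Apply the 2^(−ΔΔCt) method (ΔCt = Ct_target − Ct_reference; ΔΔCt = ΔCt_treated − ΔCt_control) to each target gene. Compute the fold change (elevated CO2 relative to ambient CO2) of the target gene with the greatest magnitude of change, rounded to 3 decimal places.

AT5G57015: ΔΔCt = (35.18−18.75) − (32.27−18.17) = 16.43 − 14.10 = 2.33; fold change = 2^-2.33 = 0.199
AT4G55837: ΔΔCt = (27.69−18.75) − (23.68−18.17) = 8.94 − 5.51 = 3.43; fold change = 2^-3.43 = 0.093
AT1G59389: ΔΔCt = (25.36−18.75) − (22.81−18.17) = 6.61 − 4.64 = 1.97; fold change = 2^-1.97 = 0.255
AT2G27753: ΔΔCt = (23.09−18.75) − (19.99−18.17) = 4.34 − 1.82 = 2.52; fold change = 2^-2.52 = 0.174
AT4G55837 has the largest |ΔΔCt| = 3.43.

0.093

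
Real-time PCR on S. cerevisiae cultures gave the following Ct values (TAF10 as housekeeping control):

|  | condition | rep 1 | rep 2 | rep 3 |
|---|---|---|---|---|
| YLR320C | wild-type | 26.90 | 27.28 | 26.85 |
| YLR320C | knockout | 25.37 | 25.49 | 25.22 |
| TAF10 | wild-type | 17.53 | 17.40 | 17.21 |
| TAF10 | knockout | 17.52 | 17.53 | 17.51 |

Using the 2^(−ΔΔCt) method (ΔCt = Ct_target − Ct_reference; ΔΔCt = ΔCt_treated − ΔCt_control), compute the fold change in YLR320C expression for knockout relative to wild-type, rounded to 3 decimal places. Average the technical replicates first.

3.458

Mean Ct: YLR320C wild-type 27.010; YLR320C knockout 25.360; TAF10 wild-type 17.380; TAF10 knockout 17.520
ΔCt(wild-type) = 27.010 − 17.380 = 9.630
ΔCt(knockout) = 25.360 − 17.520 = 7.840
ΔΔCt = 7.840 − 9.630 = -1.790
Fold change = 2^(−(-1.790)) = 2^1.790 = 3.4581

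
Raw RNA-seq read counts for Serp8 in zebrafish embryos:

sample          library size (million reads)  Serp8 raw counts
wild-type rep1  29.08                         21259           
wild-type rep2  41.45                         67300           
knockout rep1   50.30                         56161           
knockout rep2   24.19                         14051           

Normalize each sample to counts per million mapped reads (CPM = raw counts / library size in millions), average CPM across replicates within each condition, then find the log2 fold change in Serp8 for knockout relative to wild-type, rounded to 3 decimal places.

CPM(wild-type rep1) = 21259 / 29.08 = 731.0523
CPM(wild-type rep2) = 67300 / 41.45 = 1623.6429
CPM(knockout rep1) = 56161 / 50.30 = 1116.5209
CPM(knockout rep2) = 14051 / 24.19 = 580.8599
mean CPM(wild-type) = 1177.3476; mean CPM(knockout) = 848.6904
Fold change = 848.6904 / 1177.3476 = 0.72085
log2(0.72085) = -0.4722

-0.472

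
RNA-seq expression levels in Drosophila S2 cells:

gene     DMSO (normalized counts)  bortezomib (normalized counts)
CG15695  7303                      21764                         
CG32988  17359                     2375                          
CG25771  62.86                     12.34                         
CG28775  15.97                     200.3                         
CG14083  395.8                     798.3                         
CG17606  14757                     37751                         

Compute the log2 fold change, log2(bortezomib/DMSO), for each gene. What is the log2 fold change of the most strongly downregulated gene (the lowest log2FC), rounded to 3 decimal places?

log2(21764/7303) = 1.575  (CG15695)
log2(2375/17359) = -2.870  (CG32988)
log2(12.34/62.86) = -2.349  (CG25771)
log2(200.3/15.97) = 3.649  (CG28775)
log2(798.3/395.8) = 1.012  (CG14083)
log2(37751/14757) = 1.355  (CG17606)
CG32988 is most strongly downregulated.

-2.870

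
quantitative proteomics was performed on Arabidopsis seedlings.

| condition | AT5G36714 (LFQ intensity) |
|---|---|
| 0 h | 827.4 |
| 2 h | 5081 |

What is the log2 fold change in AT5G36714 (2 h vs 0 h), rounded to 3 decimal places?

Fold change = 5081 / 827.4 = 6.1409
log2(6.1409) = 2.6185

2.618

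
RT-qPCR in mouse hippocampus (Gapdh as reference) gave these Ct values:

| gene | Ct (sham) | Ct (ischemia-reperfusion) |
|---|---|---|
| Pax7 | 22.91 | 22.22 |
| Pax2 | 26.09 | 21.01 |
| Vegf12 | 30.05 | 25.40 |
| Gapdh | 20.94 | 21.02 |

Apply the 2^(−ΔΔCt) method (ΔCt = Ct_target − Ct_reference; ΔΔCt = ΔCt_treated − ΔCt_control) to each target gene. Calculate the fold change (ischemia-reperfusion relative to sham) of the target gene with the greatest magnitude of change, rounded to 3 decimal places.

35.753

Pax7: ΔΔCt = (22.22−21.02) − (22.91−20.94) = 1.20 − 1.97 = -0.77; fold change = 2^0.77 = 1.705
Pax2: ΔΔCt = (21.01−21.02) − (26.09−20.94) = -0.01 − 5.15 = -5.16; fold change = 2^5.16 = 35.753
Vegf12: ΔΔCt = (25.40−21.02) − (30.05−20.94) = 4.38 − 9.11 = -4.73; fold change = 2^4.73 = 26.538
Pax2 has the largest |ΔΔCt| = 5.16.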